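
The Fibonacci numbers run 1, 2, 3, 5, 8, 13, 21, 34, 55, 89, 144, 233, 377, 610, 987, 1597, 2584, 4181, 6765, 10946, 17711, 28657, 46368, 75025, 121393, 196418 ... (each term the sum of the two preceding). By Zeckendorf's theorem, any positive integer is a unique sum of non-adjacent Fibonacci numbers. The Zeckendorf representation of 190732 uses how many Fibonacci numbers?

7

Greedily peel off the largest Fibonacci term at each step:
121393 ≤ 190732 < 196418, so take 121393; remainder 69339
46368 ≤ 69339 < 75025, so take 46368; remainder 22971
17711 ≤ 22971 < 28657, so take 17711; remainder 5260
4181 ≤ 5260 < 6765, so take 4181; remainder 1079
987 ≤ 1079 < 1597, so take 987; remainder 92
89 ≤ 92 < 144, so take 89; remainder 3
3 ≤ 3 < 5, so take 3; remainder 0
190732 = 121393 + 46368 + 17711 + 4181 + 987 + 89 + 3, which has 7 terms.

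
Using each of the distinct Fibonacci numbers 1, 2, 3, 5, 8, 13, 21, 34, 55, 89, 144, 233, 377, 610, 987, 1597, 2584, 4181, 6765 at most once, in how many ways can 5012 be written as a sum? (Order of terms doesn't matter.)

35

5012 = 4181+610+144+55+21+1 = 4181+610+144+55+13+8+1 = 4181+377+233+144+55+21+1 = … (32 more), for 35 in all.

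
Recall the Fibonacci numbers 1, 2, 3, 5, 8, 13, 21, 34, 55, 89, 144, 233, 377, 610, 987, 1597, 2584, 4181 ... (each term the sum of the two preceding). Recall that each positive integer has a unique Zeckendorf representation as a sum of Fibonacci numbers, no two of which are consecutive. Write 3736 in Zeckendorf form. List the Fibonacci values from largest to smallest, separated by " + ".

2584 + 987 + 144 + 21

2584 ≤ 3736 < 4181, so take 2584; remainder 1152
987 ≤ 1152 < 1597, so take 987; remainder 165
144 ≤ 165 < 233, so take 144; remainder 21
21 ≤ 21 < 34, so take 21; remainder 0
So 3736 = 2584 + 987 + 144 + 21, with no two terms consecutive in the sequence.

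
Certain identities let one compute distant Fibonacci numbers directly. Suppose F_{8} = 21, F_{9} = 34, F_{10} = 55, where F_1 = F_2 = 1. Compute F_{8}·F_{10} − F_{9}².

-1

21·55 − 34² = 1155 − 1156 = -1. (Cassini's identity: F_{k−1}F_{k+1} − F_k² = (−1)^k.)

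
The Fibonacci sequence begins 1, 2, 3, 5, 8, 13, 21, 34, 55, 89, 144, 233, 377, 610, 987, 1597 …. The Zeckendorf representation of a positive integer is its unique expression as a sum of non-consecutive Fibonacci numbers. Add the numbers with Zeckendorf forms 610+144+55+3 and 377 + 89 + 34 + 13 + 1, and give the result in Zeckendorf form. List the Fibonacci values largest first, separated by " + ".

987 + 233 + 89 + 13 + 3 + 1

The two numbers are 812 and 514, so their sum is 1326.
Greedily peel off the largest Fibonacci term at each step:
largest Fibonacci ≤ 1326 is 987; 1326 − 987 = 339
largest Fibonacci ≤ 339 is 233; 339 − 233 = 106
largest Fibonacci ≤ 106 is 89; 106 − 89 = 17
largest Fibonacci ≤ 17 is 13; 17 − 13 = 4
largest Fibonacci ≤ 4 is 3; 4 − 3 = 1
largest Fibonacci ≤ 1 is 1; 1 − 1 = 0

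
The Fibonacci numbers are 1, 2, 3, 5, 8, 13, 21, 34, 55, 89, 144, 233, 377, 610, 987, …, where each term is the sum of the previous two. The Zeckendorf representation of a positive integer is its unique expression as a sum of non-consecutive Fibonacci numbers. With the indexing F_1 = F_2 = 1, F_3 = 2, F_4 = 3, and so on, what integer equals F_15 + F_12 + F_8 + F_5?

780

F_15 + F_12 + F_8 + F_5 = 610 + 144 + 21 + 5 = 780.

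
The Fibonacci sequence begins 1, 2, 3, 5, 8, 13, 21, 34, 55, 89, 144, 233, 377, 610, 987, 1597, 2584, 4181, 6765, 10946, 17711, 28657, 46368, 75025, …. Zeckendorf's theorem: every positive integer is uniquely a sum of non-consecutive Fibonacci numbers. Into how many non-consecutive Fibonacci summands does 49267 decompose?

take 46368 (≤ 49267); 49267 − 46368 = 2899
take 2584 (≤ 2899); 2899 − 2584 = 315
take 233 (≤ 315); 315 − 233 = 82
take 55 (≤ 82); 82 − 55 = 27
take 21 (≤ 27); 27 − 21 = 6
take 5 (≤ 6); 6 − 5 = 1
take 1 (≤ 1); 1 − 1 = 0
49267 = 46368 + 2584 + 233 + 55 + 21 + 5 + 1, which has 7 terms.

7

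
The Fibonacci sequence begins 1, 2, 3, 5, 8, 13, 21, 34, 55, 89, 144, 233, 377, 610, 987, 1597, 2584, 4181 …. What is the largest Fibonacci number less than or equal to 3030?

2584 ≤ 3030 < 4181, so the largest Fibonacci number not exceeding 3030 is 2584.

2584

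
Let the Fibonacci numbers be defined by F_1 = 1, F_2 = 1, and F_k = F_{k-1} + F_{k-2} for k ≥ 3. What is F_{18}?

2584

Iterating the recurrence up to F_{14} = 377 and F_{13} = 233:
F_{15} = F_{14} + F_{13} = 377 + 233 = 610
F_{16} = F_{15} + F_{14} = 610 + 377 = 987
F_{17} = F_{16} + F_{15} = 987 + 610 = 1597
F_{18} = F_{17} + F_{16} = 1597 + 987 = 2584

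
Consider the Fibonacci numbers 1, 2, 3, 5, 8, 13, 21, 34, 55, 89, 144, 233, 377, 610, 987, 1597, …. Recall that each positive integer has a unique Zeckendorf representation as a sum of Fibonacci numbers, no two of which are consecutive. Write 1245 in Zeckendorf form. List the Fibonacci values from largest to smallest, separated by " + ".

987 + 233 + 21 + 3 + 1

987 ≤ 1245 < 1597, so take 987; remainder 258
233 ≤ 258 < 377, so take 233; remainder 25
21 ≤ 25 < 34, so take 21; remainder 4
3 ≤ 4 < 5, so take 3; remainder 1
1 ≤ 1 < 2, so take 1; remainder 0
So 1245 = 987 + 233 + 21 + 3 + 1, with no two terms consecutive in the sequence.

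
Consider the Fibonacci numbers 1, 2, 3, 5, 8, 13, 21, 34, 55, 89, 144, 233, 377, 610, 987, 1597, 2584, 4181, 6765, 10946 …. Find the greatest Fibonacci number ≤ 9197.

6765

6765 ≤ 9197 < 10946, so the largest Fibonacci number not exceeding 9197 is 6765.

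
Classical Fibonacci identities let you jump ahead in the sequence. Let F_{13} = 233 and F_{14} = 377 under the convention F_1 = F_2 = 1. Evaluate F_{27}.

By F_{2k+1} = F_k² + F_{k+1}²: F_{27} = 233² + 377² = 54289 + 142129 = 196418.

196418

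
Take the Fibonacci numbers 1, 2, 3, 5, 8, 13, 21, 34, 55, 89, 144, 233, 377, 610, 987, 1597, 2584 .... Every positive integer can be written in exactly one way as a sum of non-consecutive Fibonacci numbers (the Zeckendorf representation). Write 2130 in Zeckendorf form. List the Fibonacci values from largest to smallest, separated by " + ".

1597 + 377 + 144 + 8 + 3 + 1

Repeatedly subtract the largest Fibonacci number that fits:
largest Fibonacci ≤ 2130 is 1597; 2130 − 1597 = 533
largest Fibonacci ≤ 533 is 377; 533 − 377 = 156
largest Fibonacci ≤ 156 is 144; 156 − 144 = 12
largest Fibonacci ≤ 12 is 8; 12 − 8 = 4
largest Fibonacci ≤ 4 is 3; 4 − 3 = 1
largest Fibonacci ≤ 1 is 1; 1 − 1 = 0
So 2130 = 1597 + 377 + 144 + 8 + 3 + 1, with no two terms consecutive in the sequence.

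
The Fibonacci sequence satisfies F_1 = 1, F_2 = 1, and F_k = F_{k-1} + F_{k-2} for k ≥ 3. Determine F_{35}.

9227465

Iterating the recurrence up to F_{27} = 196418 and F_{26} = 121393:
F_{28} = F_{27} + F_{26} = 196418 + 121393 = 317811
F_{29} = F_{28} + F_{27} = 317811 + 196418 = 514229
F_{30} = F_{29} + F_{28} = 514229 + 317811 = 832040
F_{31} = F_{30} + F_{29} = 832040 + 514229 = 1346269
F_{32} = F_{31} + F_{30} = 1346269 + 832040 = 2178309
F_{33} = F_{32} + F_{31} = 2178309 + 1346269 = 3524578
F_{34} = F_{33} + F_{32} = 3524578 + 2178309 = 5702887
F_{35} = F_{34} + F_{33} = 5702887 + 3524578 = 9227465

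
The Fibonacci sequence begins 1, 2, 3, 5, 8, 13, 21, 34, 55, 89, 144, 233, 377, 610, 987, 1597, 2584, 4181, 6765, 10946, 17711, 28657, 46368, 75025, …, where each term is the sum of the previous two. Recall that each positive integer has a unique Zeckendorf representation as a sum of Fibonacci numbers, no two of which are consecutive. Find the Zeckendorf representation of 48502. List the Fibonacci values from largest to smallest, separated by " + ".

46368 + 1597 + 377 + 144 + 13 + 3

subtract 46368 from 48502: 2134 remains
subtract 1597 from 2134: 537 remains
subtract 377 from 537: 160 remains
subtract 144 from 160: 16 remains
subtract 13 from 16: 3 remains
subtract 3 from 3: 0 remains
So 48502 = 46368 + 1597 + 377 + 144 + 13 + 3, with no two terms consecutive in the sequence.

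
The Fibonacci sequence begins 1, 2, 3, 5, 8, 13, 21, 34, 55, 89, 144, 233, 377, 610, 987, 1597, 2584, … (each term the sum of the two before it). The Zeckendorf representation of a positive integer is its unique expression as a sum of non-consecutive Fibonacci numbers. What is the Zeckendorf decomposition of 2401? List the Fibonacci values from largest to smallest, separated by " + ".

Repeatedly subtract the largest Fibonacci number that fits:
2401 − 1597 = 804
804 − 610 = 194
194 − 144 = 50
50 − 34 = 16
16 − 13 = 3
3 − 3 = 0
So 2401 = 1597 + 610 + 144 + 34 + 13 + 3, with no two terms consecutive in the sequence.

1597 + 610 + 144 + 34 + 13 + 3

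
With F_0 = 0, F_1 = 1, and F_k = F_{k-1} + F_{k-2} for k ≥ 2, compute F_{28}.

Iterating the recurrence up to F_{21} = 10946 and F_{20} = 6765:
F_{22} = F_{21} + F_{20} = 10946 + 6765 = 17711
F_{23} = F_{22} + F_{21} = 17711 + 10946 = 28657
F_{24} = F_{23} + F_{22} = 28657 + 17711 = 46368
F_{25} = F_{24} + F_{23} = 46368 + 28657 = 75025
F_{26} = F_{25} + F_{24} = 75025 + 46368 = 121393
F_{27} = F_{26} + F_{25} = 121393 + 75025 = 196418
F_{28} = F_{27} + F_{26} = 196418 + 121393 = 317811

317811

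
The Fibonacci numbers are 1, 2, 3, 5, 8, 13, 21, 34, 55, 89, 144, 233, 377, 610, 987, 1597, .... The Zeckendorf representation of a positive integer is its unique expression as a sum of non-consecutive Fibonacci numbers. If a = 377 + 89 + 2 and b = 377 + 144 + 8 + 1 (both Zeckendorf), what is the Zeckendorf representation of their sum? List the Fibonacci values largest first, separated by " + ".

987 + 8 + 3

The two numbers are 468 and 530, so their sum is 998.
Repeatedly subtract the largest Fibonacci number that fits:
998 − 987 = 11
11 − 8 = 3
3 − 3 = 0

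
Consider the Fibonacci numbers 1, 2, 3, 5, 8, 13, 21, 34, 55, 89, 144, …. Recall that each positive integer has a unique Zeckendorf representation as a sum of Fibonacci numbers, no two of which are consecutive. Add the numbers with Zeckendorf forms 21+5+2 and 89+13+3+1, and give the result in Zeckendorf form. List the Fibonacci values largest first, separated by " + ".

89 + 34 + 8 + 3

The two numbers are 28 and 106, so their sum is 134.
Greedily peel off the largest Fibonacci term at each step:
134 − 89 = 45
45 − 34 = 11
11 − 8 = 3
3 − 3 = 0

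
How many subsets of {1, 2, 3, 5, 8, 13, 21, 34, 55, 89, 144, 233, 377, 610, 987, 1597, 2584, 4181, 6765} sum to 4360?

32

Starting from the Zeckendorf form and repeatedly splitting a term F_k into F_{k−1} + F_{k−2} (when neither is already used) reaches every representation.
4360 = 4181+144+34+1 = 4181+144+21+13+1 = 4181+89+55+34+1 = 2584+1597+144+34+1 = … (28 more), for 32 in all.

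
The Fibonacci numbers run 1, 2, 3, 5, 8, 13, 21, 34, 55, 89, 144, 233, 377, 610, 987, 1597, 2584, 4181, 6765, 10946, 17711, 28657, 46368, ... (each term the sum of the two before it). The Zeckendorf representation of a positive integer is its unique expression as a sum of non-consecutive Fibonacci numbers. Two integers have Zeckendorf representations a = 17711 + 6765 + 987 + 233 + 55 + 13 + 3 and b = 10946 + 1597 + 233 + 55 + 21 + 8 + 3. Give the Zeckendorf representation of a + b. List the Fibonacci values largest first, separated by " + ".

The two numbers are 25767 and 12863, so their sum is 38630.
38630 − 28657 = 9973
9973 − 6765 = 3208
3208 − 2584 = 624
624 − 610 = 14
14 − 13 = 1
1 − 1 = 0

28657 + 6765 + 2584 + 610 + 13 + 1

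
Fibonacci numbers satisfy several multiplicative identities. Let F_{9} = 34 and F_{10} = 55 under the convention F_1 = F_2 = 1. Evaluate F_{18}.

By the doubling identity F_{2k} = F_k(2F_{k+1} − F_k): F_{18} = 34·(2·55 − 34) = 34·76 = 2584.

2584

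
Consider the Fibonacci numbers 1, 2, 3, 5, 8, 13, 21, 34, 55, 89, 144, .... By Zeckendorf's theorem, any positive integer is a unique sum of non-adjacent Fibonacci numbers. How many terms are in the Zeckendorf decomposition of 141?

4

141 − 89 = 52
52 − 34 = 18
18 − 13 = 5
5 − 5 = 0
141 = 89 + 34 + 13 + 5, which has 4 terms.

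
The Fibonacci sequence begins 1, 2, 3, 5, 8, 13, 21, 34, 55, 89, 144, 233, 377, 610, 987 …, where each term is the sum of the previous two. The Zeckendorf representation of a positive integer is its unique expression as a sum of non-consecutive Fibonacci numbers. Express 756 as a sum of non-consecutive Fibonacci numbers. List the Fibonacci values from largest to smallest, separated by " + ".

largest Fibonacci ≤ 756 is 610; 756 − 610 = 146
largest Fibonacci ≤ 146 is 144; 146 − 144 = 2
largest Fibonacci ≤ 2 is 2; 2 − 2 = 0
So 756 = 610 + 144 + 2, with no two terms consecutive in the sequence.

610 + 144 + 2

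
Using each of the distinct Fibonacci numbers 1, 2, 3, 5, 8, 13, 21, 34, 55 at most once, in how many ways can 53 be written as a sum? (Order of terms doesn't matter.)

4

Starting from the Zeckendorf form and repeatedly splitting a term F_k into F_{k−1} + F_{k−2} (when neither is already used) reaches every representation.
53 = 34+13+5+1 = 34+13+3+2+1 = 34+8+5+3+2+1 = 21+13+8+5+3+2+1 — 4 representations.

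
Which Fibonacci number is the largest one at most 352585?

317811

317811 ≤ 352585 < 514229, so the largest Fibonacci number not exceeding 352585 is 317811.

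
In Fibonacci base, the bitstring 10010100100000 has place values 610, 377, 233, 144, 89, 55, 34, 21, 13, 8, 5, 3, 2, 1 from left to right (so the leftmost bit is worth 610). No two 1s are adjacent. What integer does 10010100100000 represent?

Summing the place values of the 1 bits: 610 + 144 + 55 + 13 = 822.

822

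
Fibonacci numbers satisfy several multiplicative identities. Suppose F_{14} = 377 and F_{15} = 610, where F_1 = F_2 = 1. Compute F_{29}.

By F_{2k+1} = F_k² + F_{k+1}²: F_{29} = 377² + 610² = 142129 + 372100 = 514229.

514229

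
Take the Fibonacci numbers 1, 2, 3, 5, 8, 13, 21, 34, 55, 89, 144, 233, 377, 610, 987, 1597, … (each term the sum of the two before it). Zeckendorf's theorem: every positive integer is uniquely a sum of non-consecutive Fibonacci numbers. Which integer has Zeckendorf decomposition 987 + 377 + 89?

987 + 377 + 89 = 1453.

1453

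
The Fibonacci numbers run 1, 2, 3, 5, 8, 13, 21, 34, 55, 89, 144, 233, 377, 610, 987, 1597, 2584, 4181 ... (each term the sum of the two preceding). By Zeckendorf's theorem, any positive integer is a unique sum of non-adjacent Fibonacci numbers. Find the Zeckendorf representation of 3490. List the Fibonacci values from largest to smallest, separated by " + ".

2584 + 610 + 233 + 55 + 8

Greedy algorithm:
largest Fibonacci ≤ 3490 is 2584; 3490 − 2584 = 906
largest Fibonacci ≤ 906 is 610; 906 − 610 = 296
largest Fibonacci ≤ 296 is 233; 296 − 233 = 63
largest Fibonacci ≤ 63 is 55; 63 − 55 = 8
largest Fibonacci ≤ 8 is 8; 8 − 8 = 0
So 3490 = 2584 + 610 + 233 + 55 + 8, with no two terms consecutive in the sequence.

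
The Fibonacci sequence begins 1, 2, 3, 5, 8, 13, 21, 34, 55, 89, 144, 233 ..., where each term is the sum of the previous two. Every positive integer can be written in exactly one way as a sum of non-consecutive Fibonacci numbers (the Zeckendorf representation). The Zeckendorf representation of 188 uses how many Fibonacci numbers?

4

Greedy algorithm:
144 ≤ 188 < 233, so take 144; remainder 44
34 ≤ 44 < 55, so take 34; remainder 10
8 ≤ 10 < 13, so take 8; remainder 2
2 ≤ 2 < 3, so take 2; remainder 0
188 = 144 + 34 + 8 + 2, which has 4 terms.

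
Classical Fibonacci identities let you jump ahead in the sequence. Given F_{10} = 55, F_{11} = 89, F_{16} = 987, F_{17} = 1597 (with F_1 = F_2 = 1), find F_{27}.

196418

By the addition formula F_{m+n} = F_m F_{n+1} + F_{m−1} F_n with m=11, n=16: F_{27} = 89·1597 + 55·987 = 142133 + 54285 = 196418.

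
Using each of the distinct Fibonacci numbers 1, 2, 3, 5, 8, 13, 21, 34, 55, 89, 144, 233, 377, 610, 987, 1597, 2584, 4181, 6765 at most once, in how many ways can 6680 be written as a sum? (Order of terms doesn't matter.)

15

Starting from the Zeckendorf form and repeatedly splitting a term F_k into F_{k−1} + F_{k−2} (when neither is already used) reaches every representation.
6680 = 4181+1597+610+233+55+3+1 = 4181+1597+610+233+34+21+3+1 = 4181+1597+610+144+89+55+3+1 = … (12 more), for 15 in all.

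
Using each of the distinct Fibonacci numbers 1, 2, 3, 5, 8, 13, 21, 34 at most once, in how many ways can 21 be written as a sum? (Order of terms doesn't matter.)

4

Starting from the Zeckendorf form and repeatedly splitting a term F_k into F_{k−1} + F_{k−2} (when neither is already used) reaches every representation.
21 = 21 = 13+8 = 13+5+3 = … (1 more), for 4 in all.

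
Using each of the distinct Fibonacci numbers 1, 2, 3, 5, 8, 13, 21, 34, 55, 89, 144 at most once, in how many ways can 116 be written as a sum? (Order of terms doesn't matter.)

8

116 = 89+21+5+1 = 89+21+3+2+1 = 89+13+8+5+1 = 55+34+21+5+1 = 89+13+8+3+2+1 = … (3 more), for 8 in all.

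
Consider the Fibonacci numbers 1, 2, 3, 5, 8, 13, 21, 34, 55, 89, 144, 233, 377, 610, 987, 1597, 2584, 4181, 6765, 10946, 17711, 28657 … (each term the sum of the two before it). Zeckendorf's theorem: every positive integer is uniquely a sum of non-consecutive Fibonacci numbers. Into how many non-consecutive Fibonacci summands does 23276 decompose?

7

largest Fibonacci ≤ 23276 is 17711; 23276 − 17711 = 5565
largest Fibonacci ≤ 5565 is 4181; 5565 − 4181 = 1384
largest Fibonacci ≤ 1384 is 987; 1384 − 987 = 397
largest Fibonacci ≤ 397 is 377; 397 − 377 = 20
largest Fibonacci ≤ 20 is 13; 20 − 13 = 7
largest Fibonacci ≤ 7 is 5; 7 − 5 = 2
largest Fibonacci ≤ 2 is 2; 2 − 2 = 0
23276 = 17711 + 4181 + 987 + 377 + 13 + 5 + 2, which has 7 terms.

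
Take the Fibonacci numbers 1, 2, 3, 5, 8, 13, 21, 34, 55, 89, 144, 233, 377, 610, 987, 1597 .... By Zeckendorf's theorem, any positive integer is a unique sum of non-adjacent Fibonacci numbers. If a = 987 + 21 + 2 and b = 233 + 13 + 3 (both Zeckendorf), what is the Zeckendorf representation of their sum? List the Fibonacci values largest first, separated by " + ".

987 + 233 + 34 + 5

The two numbers are 1010 and 249, so their sum is 1259.
largest Fibonacci ≤ 1259 is 987; 1259 − 987 = 272
largest Fibonacci ≤ 272 is 233; 272 − 233 = 39
largest Fibonacci ≤ 39 is 34; 39 − 34 = 5
largest Fibonacci ≤ 5 is 5; 5 − 5 = 0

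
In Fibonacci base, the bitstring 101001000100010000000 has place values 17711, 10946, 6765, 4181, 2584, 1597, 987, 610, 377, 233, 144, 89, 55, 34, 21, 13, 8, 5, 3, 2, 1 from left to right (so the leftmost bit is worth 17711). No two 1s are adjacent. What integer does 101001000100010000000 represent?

Summing the place values of the 1 bits: 17711 + 6765 + 1597 + 233 + 34 = 26340.

26340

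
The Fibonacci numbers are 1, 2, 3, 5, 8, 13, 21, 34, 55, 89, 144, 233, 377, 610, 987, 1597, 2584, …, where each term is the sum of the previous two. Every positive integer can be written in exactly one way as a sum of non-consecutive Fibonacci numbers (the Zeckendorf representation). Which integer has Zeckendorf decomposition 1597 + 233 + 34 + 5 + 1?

1597 + 233 + 34 + 5 + 1 = 1870.

1870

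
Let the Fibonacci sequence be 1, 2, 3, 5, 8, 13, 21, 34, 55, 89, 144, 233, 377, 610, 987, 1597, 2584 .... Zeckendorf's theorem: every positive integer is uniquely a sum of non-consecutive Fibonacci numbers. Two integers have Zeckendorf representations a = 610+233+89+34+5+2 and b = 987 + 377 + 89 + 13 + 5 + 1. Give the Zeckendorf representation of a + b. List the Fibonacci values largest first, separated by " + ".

The two numbers are 973 and 1472, so their sum is 2445.
Greedy algorithm:
take 1597 (≤ 2445); 2445 − 1597 = 848
take 610 (≤ 848); 848 − 610 = 238
take 233 (≤ 238); 238 − 233 = 5
take 5 (≤ 5); 5 − 5 = 0

1597 + 610 + 233 + 5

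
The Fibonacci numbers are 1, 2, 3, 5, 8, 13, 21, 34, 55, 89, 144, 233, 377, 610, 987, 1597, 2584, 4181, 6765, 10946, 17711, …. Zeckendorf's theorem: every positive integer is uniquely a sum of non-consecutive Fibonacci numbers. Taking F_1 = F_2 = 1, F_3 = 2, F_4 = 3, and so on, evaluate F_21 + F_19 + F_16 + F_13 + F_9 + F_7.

F_21 + F_19 + F_16 + F_13 + F_9 + F_7 = 10946 + 4181 + 987 + 233 + 34 + 13 = 16394.

16394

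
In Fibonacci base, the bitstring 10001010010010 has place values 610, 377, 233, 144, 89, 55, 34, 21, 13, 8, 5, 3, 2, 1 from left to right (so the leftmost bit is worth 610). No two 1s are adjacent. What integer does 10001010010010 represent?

743

Summing the place values of the 1 bits: 610 + 89 + 34 + 8 + 2 = 743.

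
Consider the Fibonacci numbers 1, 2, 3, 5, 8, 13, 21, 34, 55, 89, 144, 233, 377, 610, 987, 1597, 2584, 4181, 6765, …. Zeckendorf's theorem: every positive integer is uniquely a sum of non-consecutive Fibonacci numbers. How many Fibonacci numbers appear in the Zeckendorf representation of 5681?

6

largest Fibonacci ≤ 5681 is 4181; 5681 − 4181 = 1500
largest Fibonacci ≤ 1500 is 987; 1500 − 987 = 513
largest Fibonacci ≤ 513 is 377; 513 − 377 = 136
largest Fibonacci ≤ 136 is 89; 136 − 89 = 47
largest Fibonacci ≤ 47 is 34; 47 − 34 = 13
largest Fibonacci ≤ 13 is 13; 13 − 13 = 0
5681 = 4181 + 987 + 377 + 89 + 34 + 13, which has 6 terms.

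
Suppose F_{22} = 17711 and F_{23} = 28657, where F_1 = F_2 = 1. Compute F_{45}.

By F_{2k+1} = F_k² + F_{k+1}²: F_{45} = 17711² + 28657² = 313679521 + 821223649 = 1134903170.

1134903170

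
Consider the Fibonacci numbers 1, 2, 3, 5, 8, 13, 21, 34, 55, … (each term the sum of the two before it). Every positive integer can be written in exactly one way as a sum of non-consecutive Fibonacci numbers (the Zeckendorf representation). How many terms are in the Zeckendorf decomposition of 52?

34 ≤ 52 < 55, so take 34; remainder 18
13 ≤ 18 < 21, so take 13; remainder 5
5 ≤ 5 < 8, so take 5; remainder 0
52 = 34 + 13 + 5, which has 3 terms.

3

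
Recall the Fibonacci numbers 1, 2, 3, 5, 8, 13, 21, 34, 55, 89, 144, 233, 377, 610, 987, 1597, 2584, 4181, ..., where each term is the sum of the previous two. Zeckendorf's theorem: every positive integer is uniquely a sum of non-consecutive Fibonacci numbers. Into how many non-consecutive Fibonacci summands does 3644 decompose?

subtract 2584 from 3644: 1060 remains
subtract 987 from 1060: 73 remains
subtract 55 from 73: 18 remains
subtract 13 from 18: 5 remains
subtract 5 from 5: 0 remains
3644 = 2584 + 987 + 55 + 13 + 5, which has 5 terms.

5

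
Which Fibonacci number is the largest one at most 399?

377 ≤ 399 < 610, so the largest Fibonacci number not exceeding 399 is 377.

377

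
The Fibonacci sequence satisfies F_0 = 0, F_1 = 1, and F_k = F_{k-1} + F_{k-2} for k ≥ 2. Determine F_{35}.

9227465

Iterating the recurrence up to F_{31} = 1346269 and F_{30} = 832040:
F_{32} = F_{31} + F_{30} = 1346269 + 832040 = 2178309
F_{33} = F_{32} + F_{31} = 2178309 + 1346269 = 3524578
F_{34} = F_{33} + F_{32} = 3524578 + 2178309 = 5702887
F_{35} = F_{34} + F_{33} = 5702887 + 3524578 = 9227465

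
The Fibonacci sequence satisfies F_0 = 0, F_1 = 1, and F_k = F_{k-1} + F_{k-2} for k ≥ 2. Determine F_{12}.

144

Iterating the recurrence up to F_{5} = 5 and F_{4} = 3:
F_{6} = F_{5} + F_{4} = 5 + 3 = 8
F_{7} = F_{6} + F_{5} = 8 + 5 = 13
F_{8} = F_{7} + F_{6} = 13 + 8 = 21
F_{9} = F_{8} + F_{7} = 21 + 13 = 34
F_{10} = F_{9} + F_{8} = 34 + 21 = 55
F_{11} = F_{10} + F_{9} = 55 + 34 = 89
F_{12} = F_{11} + F_{10} = 89 + 55 = 144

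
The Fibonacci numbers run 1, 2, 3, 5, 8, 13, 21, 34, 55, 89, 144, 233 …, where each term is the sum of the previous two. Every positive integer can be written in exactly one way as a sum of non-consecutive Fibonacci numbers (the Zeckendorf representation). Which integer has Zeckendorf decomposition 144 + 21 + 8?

173

144 + 21 + 8 = 173.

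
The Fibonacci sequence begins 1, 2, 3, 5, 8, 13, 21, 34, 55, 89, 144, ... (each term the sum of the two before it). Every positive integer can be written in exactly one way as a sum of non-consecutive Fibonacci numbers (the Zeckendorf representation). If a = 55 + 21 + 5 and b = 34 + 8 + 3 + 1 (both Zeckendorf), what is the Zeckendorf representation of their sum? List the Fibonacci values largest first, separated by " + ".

89 + 34 + 3 + 1

The two numbers are 81 and 46, so their sum is 127.
Greedy algorithm:
127 − 89 = 38
38 − 34 = 4
4 − 3 = 1
1 − 1 = 0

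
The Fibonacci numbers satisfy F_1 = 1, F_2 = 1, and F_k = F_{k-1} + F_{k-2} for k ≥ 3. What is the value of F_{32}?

Iterating the recurrence up to F_{26} = 121393 and F_{25} = 75025:
F_{27} = F_{26} + F_{25} = 121393 + 75025 = 196418
F_{28} = F_{27} + F_{26} = 196418 + 121393 = 317811
F_{29} = F_{28} + F_{27} = 317811 + 196418 = 514229
F_{30} = F_{29} + F_{28} = 514229 + 317811 = 832040
F_{31} = F_{30} + F_{29} = 832040 + 514229 = 1346269
F_{32} = F_{31} + F_{30} = 1346269 + 832040 = 2178309

2178309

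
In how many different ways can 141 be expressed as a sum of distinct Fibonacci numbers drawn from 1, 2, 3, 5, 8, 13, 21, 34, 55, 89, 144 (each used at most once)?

5

Each representation comes from the Zeckendorf form by replacing some F_k with F_{k−1} + F_{k−2} where possible.
141 = 89+34+13+5 = 89+34+13+3+2 = 89+34+8+5+3+2 = 89+21+13+8+5+3+2 = … (1 more), for 5 in all.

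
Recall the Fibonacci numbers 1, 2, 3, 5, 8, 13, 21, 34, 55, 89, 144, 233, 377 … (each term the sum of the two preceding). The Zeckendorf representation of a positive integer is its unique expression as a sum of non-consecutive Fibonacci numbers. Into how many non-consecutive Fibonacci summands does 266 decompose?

take 233 (≤ 266); 266 − 233 = 33
take 21 (≤ 33); 33 − 21 = 12
take 8 (≤ 12); 12 − 8 = 4
take 3 (≤ 4); 4 − 3 = 1
take 1 (≤ 1); 1 − 1 = 0
266 = 233 + 21 + 8 + 3 + 1, which has 5 terms.

5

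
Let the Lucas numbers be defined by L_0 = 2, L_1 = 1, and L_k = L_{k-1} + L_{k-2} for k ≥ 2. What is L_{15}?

Iterating the recurrence up to L_{8} = 47 and L_{7} = 29:
L_{9} = L_{8} + L_{7} = 47 + 29 = 76
L_{10} = L_{9} + L_{8} = 76 + 47 = 123
L_{11} = L_{10} + L_{9} = 123 + 76 = 199
L_{12} = L_{11} + L_{10} = 199 + 123 = 322
L_{13} = L_{12} + L_{11} = 322 + 199 = 521
L_{14} = L_{13} + L_{12} = 521 + 322 = 843
L_{15} = L_{14} + L_{13} = 843 + 521 = 1364

1364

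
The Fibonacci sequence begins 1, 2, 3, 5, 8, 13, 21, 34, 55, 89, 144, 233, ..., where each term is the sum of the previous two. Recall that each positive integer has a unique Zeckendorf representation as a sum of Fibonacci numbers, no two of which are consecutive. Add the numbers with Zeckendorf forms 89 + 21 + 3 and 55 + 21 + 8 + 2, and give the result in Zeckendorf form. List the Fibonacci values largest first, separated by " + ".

144 + 55

The two numbers are 113 and 86, so their sum is 199.
Repeatedly subtract the largest Fibonacci number that fits:
take 144 (≤ 199); 199 − 144 = 55
take 55 (≤ 55); 55 − 55 = 0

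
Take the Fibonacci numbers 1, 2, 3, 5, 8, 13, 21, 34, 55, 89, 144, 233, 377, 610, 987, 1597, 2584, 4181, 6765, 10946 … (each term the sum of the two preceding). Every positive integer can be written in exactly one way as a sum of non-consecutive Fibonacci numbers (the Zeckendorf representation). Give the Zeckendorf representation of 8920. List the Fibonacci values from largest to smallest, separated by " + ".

8920: greatest Fibonacci not exceeding it is 6765, leaving 2155
2155: greatest Fibonacci not exceeding it is 1597, leaving 558
558: greatest Fibonacci not exceeding it is 377, leaving 181
181: greatest Fibonacci not exceeding it is 144, leaving 37
37: greatest Fibonacci not exceeding it is 34, leaving 3
3: greatest Fibonacci not exceeding it is 3, leaving 0
So 8920 = 6765 + 1597 + 377 + 144 + 34 + 3, with no two terms consecutive in the sequence.

6765 + 1597 + 377 + 144 + 34 + 3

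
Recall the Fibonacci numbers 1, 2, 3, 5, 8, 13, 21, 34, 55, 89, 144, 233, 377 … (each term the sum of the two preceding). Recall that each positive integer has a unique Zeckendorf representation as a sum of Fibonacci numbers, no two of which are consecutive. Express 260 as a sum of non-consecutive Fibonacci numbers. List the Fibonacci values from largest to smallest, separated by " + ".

233 + 21 + 5 + 1

260: greatest Fibonacci not exceeding it is 233, leaving 27
27: greatest Fibonacci not exceeding it is 21, leaving 6
6: greatest Fibonacci not exceeding it is 5, leaving 1
1: greatest Fibonacci not exceeding it is 1, leaving 0
So 260 = 233 + 21 + 5 + 1, with no two terms consecutive in the sequence.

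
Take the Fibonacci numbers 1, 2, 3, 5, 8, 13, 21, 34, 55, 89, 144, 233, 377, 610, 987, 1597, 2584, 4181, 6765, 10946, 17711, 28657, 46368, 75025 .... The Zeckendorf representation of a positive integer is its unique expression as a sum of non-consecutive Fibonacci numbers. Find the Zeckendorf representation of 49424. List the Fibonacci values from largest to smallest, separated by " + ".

Greedily peel off the largest Fibonacci term at each step:
49424 − 46368 = 3056
3056 − 2584 = 472
472 − 377 = 95
95 − 89 = 6
6 − 5 = 1
1 − 1 = 0
So 49424 = 46368 + 2584 + 377 + 89 + 5 + 1, with no two terms consecutive in the sequence.

46368 + 2584 + 377 + 89 + 5 + 1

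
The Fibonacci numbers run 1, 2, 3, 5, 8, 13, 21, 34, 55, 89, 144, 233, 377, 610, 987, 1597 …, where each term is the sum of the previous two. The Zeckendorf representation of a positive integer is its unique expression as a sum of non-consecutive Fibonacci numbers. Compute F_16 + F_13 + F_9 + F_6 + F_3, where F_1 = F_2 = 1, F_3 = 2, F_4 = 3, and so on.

1264

F_16 + F_13 + F_9 + F_6 + F_3 = 987 + 233 + 34 + 8 + 2 = 1264.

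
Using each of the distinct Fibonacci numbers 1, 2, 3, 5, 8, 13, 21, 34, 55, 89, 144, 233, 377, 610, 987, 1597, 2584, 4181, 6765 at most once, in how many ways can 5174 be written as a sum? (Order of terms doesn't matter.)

24

Each representation comes from the Zeckendorf form by replacing some F_k with F_{k−1} + F_{k−2} where possible.
5174 = 4181+987+5+1 = 4181+987+3+2+1 = 4181+610+377+5+1 = … (21 more), for 24 in all.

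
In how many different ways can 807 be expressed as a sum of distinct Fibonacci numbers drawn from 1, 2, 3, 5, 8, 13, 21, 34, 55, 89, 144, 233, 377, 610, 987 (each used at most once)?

16

Each representation comes from the Zeckendorf form by replacing some F_k with F_{k−1} + F_{k−2} where possible.
807 = 610+144+34+13+5+1 = 610+144+34+13+3+2+1 = 610+89+55+34+13+5+1 = 377+233+144+34+13+5+1 = … (12 more), for 16 in all.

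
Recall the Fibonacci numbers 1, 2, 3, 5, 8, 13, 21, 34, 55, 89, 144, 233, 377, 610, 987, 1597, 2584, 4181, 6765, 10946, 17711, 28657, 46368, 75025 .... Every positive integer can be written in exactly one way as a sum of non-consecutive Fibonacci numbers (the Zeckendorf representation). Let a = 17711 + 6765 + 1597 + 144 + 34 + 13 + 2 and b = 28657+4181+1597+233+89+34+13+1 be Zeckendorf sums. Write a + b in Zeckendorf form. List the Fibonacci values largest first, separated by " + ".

46368 + 10946 + 2584 + 987 + 144 + 34 + 8

The two numbers are 26266 and 34805, so their sum is 61071.
Repeatedly subtract the largest Fibonacci number that fits:
61071: greatest Fibonacci not exceeding it is 46368, leaving 14703
14703: greatest Fibonacci not exceeding it is 10946, leaving 3757
3757: greatest Fibonacci not exceeding it is 2584, leaving 1173
1173: greatest Fibonacci not exceeding it is 987, leaving 186
186: greatest Fibonacci not exceeding it is 144, leaving 42
42: greatest Fibonacci not exceeding it is 34, leaving 8
8: greatest Fibonacci not exceeding it is 8, leaving 0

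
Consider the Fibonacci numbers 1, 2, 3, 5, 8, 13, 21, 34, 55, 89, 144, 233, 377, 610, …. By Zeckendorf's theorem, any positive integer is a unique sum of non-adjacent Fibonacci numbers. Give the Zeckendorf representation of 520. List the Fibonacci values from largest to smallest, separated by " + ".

take 377 (≤ 520); 520 − 377 = 143
take 89 (≤ 143); 143 − 89 = 54
take 34 (≤ 54); 54 − 34 = 20
take 13 (≤ 20); 20 − 13 = 7
take 5 (≤ 7); 7 − 5 = 2
take 2 (≤ 2); 2 − 2 = 0
So 520 = 377 + 89 + 34 + 13 + 5 + 2, with no two terms consecutive in the sequence.

377 + 89 + 34 + 13 + 5 + 2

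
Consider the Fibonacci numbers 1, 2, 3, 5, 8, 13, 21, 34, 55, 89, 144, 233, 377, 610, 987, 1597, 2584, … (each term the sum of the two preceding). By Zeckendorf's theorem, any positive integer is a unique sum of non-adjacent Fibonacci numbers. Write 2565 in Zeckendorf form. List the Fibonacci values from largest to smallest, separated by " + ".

1597 + 610 + 233 + 89 + 34 + 2

Greedy algorithm:
take 1597 (≤ 2565); 2565 − 1597 = 968
take 610 (≤ 968); 968 − 610 = 358
take 233 (≤ 358); 358 − 233 = 125
take 89 (≤ 125); 125 − 89 = 36
take 34 (≤ 36); 36 − 34 = 2
take 2 (≤ 2); 2 − 2 = 0
So 2565 = 1597 + 610 + 233 + 89 + 34 + 2, with no two terms consecutive in the sequence.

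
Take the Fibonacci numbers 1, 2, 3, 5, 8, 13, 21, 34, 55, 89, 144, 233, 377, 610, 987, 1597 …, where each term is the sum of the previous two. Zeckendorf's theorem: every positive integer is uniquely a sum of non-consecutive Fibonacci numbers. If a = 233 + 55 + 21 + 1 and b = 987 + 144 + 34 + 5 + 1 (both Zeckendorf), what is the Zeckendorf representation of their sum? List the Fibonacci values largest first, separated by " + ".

The two numbers are 310 and 1171, so their sum is 1481.
1481 − 987 = 494
494 − 377 = 117
117 − 89 = 28
28 − 21 = 7
7 − 5 = 2
2 − 2 = 0

987 + 377 + 89 + 21 + 5 + 2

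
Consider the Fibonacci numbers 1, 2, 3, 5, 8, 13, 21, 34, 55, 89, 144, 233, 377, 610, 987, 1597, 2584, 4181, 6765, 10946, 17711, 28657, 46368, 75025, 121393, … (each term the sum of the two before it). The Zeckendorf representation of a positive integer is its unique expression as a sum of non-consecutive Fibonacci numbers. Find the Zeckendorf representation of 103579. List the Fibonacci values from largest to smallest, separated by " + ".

largest Fibonacci ≤ 103579 is 75025; 103579 − 75025 = 28554
largest Fibonacci ≤ 28554 is 17711; 28554 − 17711 = 10843
largest Fibonacci ≤ 10843 is 6765; 10843 − 6765 = 4078
largest Fibonacci ≤ 4078 is 2584; 4078 − 2584 = 1494
largest Fibonacci ≤ 1494 is 987; 1494 − 987 = 507
largest Fibonacci ≤ 507 is 377; 507 − 377 = 130
largest Fibonacci ≤ 130 is 89; 130 − 89 = 41
largest Fibonacci ≤ 41 is 34; 41 − 34 = 7
largest Fibonacci ≤ 7 is 5; 7 − 5 = 2
largest Fibonacci ≤ 2 is 2; 2 − 2 = 0
So 103579 = 75025 + 17711 + 6765 + 2584 + 987 + 377 + 89 + 34 + 5 + 2, with no two terms consecutive in the sequence.

75025 + 17711 + 6765 + 2584 + 987 + 377 + 89 + 34 + 5 + 2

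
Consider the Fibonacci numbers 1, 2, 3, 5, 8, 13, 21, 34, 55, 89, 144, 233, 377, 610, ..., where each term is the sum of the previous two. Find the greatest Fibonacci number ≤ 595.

377

377 ≤ 595 < 610, so the largest Fibonacci number not exceeding 595 is 377.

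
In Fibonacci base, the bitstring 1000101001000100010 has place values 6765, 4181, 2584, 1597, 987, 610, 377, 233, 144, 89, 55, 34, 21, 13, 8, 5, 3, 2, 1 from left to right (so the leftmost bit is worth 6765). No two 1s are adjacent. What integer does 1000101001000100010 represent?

8233

Summing the place values of the 1 bits: 6765 + 987 + 377 + 89 + 13 + 2 = 8233.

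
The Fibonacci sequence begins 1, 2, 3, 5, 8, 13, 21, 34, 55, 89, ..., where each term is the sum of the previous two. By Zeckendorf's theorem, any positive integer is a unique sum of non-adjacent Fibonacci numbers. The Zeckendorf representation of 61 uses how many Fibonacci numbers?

3

subtract 55 from 61: 6 remains
subtract 5 from 6: 1 remains
subtract 1 from 1: 0 remains
61 = 55 + 5 + 1, which has 3 terms.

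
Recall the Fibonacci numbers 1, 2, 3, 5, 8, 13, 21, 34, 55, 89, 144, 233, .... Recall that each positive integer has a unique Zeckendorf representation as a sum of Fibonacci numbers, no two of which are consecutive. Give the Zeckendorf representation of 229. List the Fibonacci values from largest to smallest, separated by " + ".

Greedy algorithm:
subtract 144 from 229: 85 remains
subtract 55 from 85: 30 remains
subtract 21 from 30: 9 remains
subtract 8 from 9: 1 remains
subtract 1 from 1: 0 remains
So 229 = 144 + 55 + 21 + 8 + 1, with no two terms consecutive in the sequence.

144 + 55 + 21 + 8 + 1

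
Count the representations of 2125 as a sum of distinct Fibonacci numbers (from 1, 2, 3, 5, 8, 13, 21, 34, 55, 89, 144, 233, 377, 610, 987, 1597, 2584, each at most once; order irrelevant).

14

Each representation comes from the Zeckendorf form by replacing some F_k with F_{k−1} + F_{k−2} where possible.
2125 = 1597+377+144+5+2 = 1597+377+89+55+5+2 = 987+610+377+144+5+2 = … (11 more), for 14 in all.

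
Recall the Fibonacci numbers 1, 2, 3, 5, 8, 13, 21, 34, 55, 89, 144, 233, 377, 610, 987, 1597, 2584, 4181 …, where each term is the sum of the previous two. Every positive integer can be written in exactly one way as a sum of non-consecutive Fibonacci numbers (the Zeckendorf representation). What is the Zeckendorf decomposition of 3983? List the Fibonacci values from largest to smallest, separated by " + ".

subtract 2584 from 3983: 1399 remains
subtract 987 from 1399: 412 remains
subtract 377 from 412: 35 remains
subtract 34 from 35: 1 remains
subtract 1 from 1: 0 remains
So 3983 = 2584 + 987 + 377 + 34 + 1, with no two terms consecutive in the sequence.

2584 + 987 + 377 + 34 + 1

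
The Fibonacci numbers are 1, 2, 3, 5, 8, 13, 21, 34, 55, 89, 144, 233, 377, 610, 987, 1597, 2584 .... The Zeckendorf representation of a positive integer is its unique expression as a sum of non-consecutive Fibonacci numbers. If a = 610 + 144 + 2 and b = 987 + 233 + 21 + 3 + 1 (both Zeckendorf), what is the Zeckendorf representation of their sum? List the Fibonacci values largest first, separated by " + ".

The two numbers are 756 and 1245, so their sum is 2001.
Greedy algorithm:
take 1597 (≤ 2001); 2001 − 1597 = 404
take 377 (≤ 404); 404 − 377 = 27
take 21 (≤ 27); 27 − 21 = 6
take 5 (≤ 6); 6 − 5 = 1
take 1 (≤ 1); 1 − 1 = 0

1597 + 377 + 21 + 5 + 1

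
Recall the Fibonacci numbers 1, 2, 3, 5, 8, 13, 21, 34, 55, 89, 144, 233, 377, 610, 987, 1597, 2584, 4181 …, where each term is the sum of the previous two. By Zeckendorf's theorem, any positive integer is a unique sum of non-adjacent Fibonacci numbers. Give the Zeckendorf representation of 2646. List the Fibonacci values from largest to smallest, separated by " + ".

2584 + 55 + 5 + 2

Greedily peel off the largest Fibonacci term at each step:
take 2584 (≤ 2646); 2646 − 2584 = 62
take 55 (≤ 62); 62 − 55 = 7
take 5 (≤ 7); 7 − 5 = 2
take 2 (≤ 2); 2 − 2 = 0
So 2646 = 2584 + 55 + 5 + 2, with no two terms consecutive in the sequence.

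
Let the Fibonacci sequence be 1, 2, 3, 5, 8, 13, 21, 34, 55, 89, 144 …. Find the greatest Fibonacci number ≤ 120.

89 ≤ 120 < 144, so the largest Fibonacci number not exceeding 120 is 89.

89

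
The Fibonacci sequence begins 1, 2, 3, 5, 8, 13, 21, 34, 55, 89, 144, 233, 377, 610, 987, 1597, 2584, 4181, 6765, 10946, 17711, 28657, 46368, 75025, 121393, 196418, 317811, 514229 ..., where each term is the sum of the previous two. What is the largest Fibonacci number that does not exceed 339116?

317811

317811 ≤ 339116 < 514229, so the largest Fibonacci number not exceeding 339116 is 317811.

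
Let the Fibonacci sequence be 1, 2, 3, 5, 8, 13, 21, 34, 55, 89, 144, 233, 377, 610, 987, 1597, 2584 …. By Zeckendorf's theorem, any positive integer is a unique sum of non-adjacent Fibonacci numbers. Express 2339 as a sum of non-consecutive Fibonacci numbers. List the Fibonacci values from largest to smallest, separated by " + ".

1597 + 610 + 89 + 34 + 8 + 1

Greedy algorithm:
2339: greatest Fibonacci not exceeding it is 1597, leaving 742
742: greatest Fibonacci not exceeding it is 610, leaving 132
132: greatest Fibonacci not exceeding it is 89, leaving 43
43: greatest Fibonacci not exceeding it is 34, leaving 9
9: greatest Fibonacci not exceeding it is 8, leaving 1
1: greatest Fibonacci not exceeding it is 1, leaving 0
So 2339 = 1597 + 610 + 89 + 34 + 8 + 1, with no two terms consecutive in the sequence.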